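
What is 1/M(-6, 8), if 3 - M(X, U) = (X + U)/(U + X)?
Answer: ½ ≈ 0.50000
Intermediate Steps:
M(X, U) = 2 (M(X, U) = 3 - (X + U)/(U + X) = 3 - (U + X)/(U + X) = 3 - 1*1 = 3 - 1 = 2)
1/M(-6, 8) = 1/2 = ½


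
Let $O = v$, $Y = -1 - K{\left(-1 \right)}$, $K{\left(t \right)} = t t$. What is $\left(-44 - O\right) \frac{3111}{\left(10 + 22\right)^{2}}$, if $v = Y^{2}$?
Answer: $- \frac{9333}{64} \approx -145.83$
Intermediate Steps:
$K{\left(t \right)} = t^{2}$
$Y = -2$ ($Y = -1 - \left(-1\right)^{2} = -1 - 1 = -2$)
$v = 4$ ($v = \left(-2\right)^{2} = 4$)
$O = 4$
$\left(-44 - O\right) \frac{3111}{\left(10 + 22\right)^{2}} = \left(-44 - 4\right) \frac{3111}{\left(10 + 22\right)^{2}} = \left(-44 - 4\right) \frac{3111}{32^{2}} = - 48 \cdot \frac{3111}{1024} = - 48 \cdot 3111 \cdot \frac{1}{1024} = \left(-48\right) \frac{3111}{1024} = - \frac{9333}{64}$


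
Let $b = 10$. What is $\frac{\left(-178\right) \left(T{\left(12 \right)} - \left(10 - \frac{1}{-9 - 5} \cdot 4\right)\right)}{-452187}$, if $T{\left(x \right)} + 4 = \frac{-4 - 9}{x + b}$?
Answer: $- \frac{203899}{34818399} \approx -0.0058561$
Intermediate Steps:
$T{\left(x \right)} = -4 - \frac{13}{10 + x}$ ($T{\left(x \right)} = -4 + \frac{-4 - 9}{x + 10} = -4 - \frac{13}{10 + x}$)
$\frac{\left(-178\right) \left(T{\left(12 \right)} - \left(10 - \frac{1}{-9 - 5} \cdot 4\right)\right)}{-452187} = \frac{\left(-178\right) \left(\frac{-53 - 48}{10 + 12} - \left(10 - \frac{1}{-9 - 5} \cdot 4\right)\right)}{-452187} = - 178 \left(\frac{-53 - 48}{22} - \left(10 - \frac{1}{-14} \cdot 4\right)\right) \left(- \frac{1}{452187}\right) = - 178 \left(\frac{1}{22} \left(-101\right) - \frac{72}{7}\right) \left(- \frac{1}{452187}\right) = - 178 \left(- \frac{101}{22} - \frac{72}{7}\right) \left(- \frac{1}{452187}\right) = \left(-178\right) \left(- \frac{2291}{154}\right) \left(- \frac{1}{452187}\right) = \frac{203899}{77} \left(- \frac{1}{452187}\right) = - \frac{203899}{34818399}$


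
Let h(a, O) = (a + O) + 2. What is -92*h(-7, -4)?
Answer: 828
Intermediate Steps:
h(a, O) = 2 + O + a (h(a, O) = (O + a) + 2 = 2 + O + a)
-92*h(-7, -4) = -92*(2 - 4 - 7) = -92*(-9) = 828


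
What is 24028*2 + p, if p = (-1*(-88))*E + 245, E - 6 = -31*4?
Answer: 37917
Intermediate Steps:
E = -118 (E = 6 - 31*4 = 6 - 124 = -118)
p = -10139 (p = -1*(-88)*(-118) + 245 = 88*(-118) + 245 = -10384 + 245 = -10139)
24028*2 + p = 24028*2 - 10139 = 48056 - 10139 = 37917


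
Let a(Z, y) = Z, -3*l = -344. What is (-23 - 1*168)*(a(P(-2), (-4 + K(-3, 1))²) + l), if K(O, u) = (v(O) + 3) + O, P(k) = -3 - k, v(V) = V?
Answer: -65131/3 ≈ -21710.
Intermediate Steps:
l = 344/3 (l = -⅓*(-344) = 344/3 ≈ 114.67)
K(O, u) = 3 + 2*O (K(O, u) = (O + 3) + O = (3 + O) + O = 3 + 2*O)
(-23 - 1*168)*(a(P(-2), (-4 + K(-3, 1))²) + l) = (-23 - 1*168)*((-3 - 1*(-2)) + 344/3) = (-23 - 168)*((-3 + 2) + 344/3) = -191*(-1 + 344/3) = -191*341/3 = -65131/3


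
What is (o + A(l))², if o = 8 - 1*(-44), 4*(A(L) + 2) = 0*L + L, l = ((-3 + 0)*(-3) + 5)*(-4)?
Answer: 1296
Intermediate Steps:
l = -56 (l = (-3*(-3) + 5)*(-4) = (9 + 5)*(-4) = 14*(-4) = -56)
A(L) = -2 + L/4 (A(L) = -2 + (0*L + L)/4 = -2 + (0 + L)/4 = -2 + L/4)
o = 52 (o = 8 + 44 = 52)
(o + A(l))² = (52 + (-2 + (¼)*(-56)))² = (52 + (-2 - 14))² = (52 - 16)² = 36² = 1296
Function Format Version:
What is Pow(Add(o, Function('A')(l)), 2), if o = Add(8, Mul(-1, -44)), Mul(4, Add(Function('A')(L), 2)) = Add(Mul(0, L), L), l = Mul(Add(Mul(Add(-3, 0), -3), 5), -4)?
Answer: 1296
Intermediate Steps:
l = -56 (l = Mul(Add(Mul(-3, -3), 5), -4) = Mul(Add(9, 5), -4) = Mul(14, -4) = -56)
Function('A')(L) = Add(-2, Mul(Rational(1, 4), L)) (Function('A')(L) = Add(-2, Mul(Rational(1, 4), Add(Mul(0, L), L))) = Add(-2, Mul(Rational(1, 4), Add(0, L))) = Add(-2, Mul(Rational(1, 4), L)))
o = 52 (o = Add(8, 44) = 52)
Pow(Add(o, Function('A')(l)), 2) = Pow(Add(52, Add(-2, Mul(Rational(1, 4), -56))), 2) = Pow(Add(52, Add(-2, -14)), 2) = Pow(Add(52, -16), 2) = Pow(36, 2) = 1296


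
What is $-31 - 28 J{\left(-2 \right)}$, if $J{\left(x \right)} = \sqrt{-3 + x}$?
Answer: $-31 - 28 i \sqrt{5} \approx -31.0 - 62.61 i$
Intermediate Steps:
$-31 - 28 J{\left(-2 \right)} = -31 - 28 \sqrt{-3 - 2} = -31 - 28 \sqrt{-5} = -31 - 28 i \sqrt{5}$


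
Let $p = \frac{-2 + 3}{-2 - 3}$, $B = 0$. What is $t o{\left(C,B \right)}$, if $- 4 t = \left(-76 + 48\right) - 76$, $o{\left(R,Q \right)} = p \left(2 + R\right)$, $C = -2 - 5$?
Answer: $26$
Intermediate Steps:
$p = - \frac{1}{5}$ ($p = 1 \frac{1}{-5} = 1 \left(- \frac{1}{5}\right) = - \frac{1}{5} \approx -0.2$)
$C = -7$
$o{\left(R,Q \right)} = - \frac{2}{5} - \frac{R}{5}$ ($o{\left(R,Q \right)} = - \frac{2 + R}{5} = - \frac{2}{5} - \frac{R}{5}$)
$t = 26$ ($t = - \frac{\left(-76 + 48\right) - 76}{4} = - \frac{-28 - 76}{4} = \left(- \frac{1}{4}\right) \left(-104\right) = 26$)
$t o{\left(C,B \right)} = 26 \left(- \frac{2}{5} - - \frac{7}{5}\right) = 26 \left(- \frac{2}{5} + \frac{7}{5}\right) = 26 \cdot 1 = 26$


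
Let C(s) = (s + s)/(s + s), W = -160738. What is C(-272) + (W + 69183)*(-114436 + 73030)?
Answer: 3790926331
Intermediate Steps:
C(s) = 1 (C(s) = (2*s)/((2*s)) = (2*s)*(1/(2*s)) = 1)
C(-272) + (W + 69183)*(-114436 + 73030) = 1 + (-160738 + 69183)*(-114436 + 73030) = 1 - 91555*(-41406) = 1 + 3790926330 = 3790926331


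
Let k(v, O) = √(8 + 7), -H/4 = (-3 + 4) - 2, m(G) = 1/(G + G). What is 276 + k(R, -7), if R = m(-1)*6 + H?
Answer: 276 + √15 ≈ 279.87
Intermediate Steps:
m(G) = 1/(2*G)
H = 4 (H = -4*((-3 + 4) - 2) = -4*(1 - 2) = -4*(-1) = 4)
R = 1 (R = ((½)/(-1))*6 + 4 = ((½)*(-1))*6 + 4 = -½*6 + 4 = -3 + 4 = 1)
k(v, O) = √15
276 + k(R, -7) = 276 + √15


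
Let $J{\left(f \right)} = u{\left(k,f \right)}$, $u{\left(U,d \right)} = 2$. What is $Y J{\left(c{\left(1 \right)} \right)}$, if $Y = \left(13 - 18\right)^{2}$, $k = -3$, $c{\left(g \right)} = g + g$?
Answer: $50$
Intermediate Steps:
$c{\left(g \right)} = 2 g$
$J{\left(f \right)} = 2$
$Y = 25$ ($Y = \left(-5\right)^{2} = 25$)
$Y J{\left(c{\left(1 \right)} \right)} = 25 \cdot 2 = 50$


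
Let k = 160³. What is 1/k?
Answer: 1/4096000 ≈ 2.4414e-7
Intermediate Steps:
k = 4096000
1/k = 1/4096000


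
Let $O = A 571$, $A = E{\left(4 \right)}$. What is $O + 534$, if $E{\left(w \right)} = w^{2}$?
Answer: $9670$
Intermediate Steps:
$A = 16$ ($A = 4^{2} = 16$)
$O = 9136$ ($O = 16 \cdot 571 = 9136$)
$O + 534 = 9136 + 534 = 9670$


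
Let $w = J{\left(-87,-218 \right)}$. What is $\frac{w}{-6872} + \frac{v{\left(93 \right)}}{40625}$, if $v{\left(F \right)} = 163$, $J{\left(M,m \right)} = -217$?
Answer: $\frac{9935761}{279175000} \approx 0.03559$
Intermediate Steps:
$w = -217$
$\frac{w}{-6872} + \frac{v{\left(93 \right)}}{40625} = - \frac{217}{-6872} + \frac{163}{40625} = \left(-217\right) \left(- \frac{1}{6872}\right) + 163 \cdot \frac{1}{40625} = \frac{217}{6872} + \frac{163}{40625} = \frac{9935761}{279175000}$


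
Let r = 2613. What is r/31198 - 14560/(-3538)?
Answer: 231743837/55189262 ≈ 4.1991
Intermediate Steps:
r/31198 - 14560/(-3538) = 2613/31198 - 14560/(-3538) = 2613*(1/31198) - 14560*(-1/3538) = 2613/31198 + 7280/1769 = 231743837/55189262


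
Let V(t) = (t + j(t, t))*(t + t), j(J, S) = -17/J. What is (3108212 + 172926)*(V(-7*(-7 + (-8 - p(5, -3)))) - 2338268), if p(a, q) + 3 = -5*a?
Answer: -7617949340120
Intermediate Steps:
p(a, q) = -3 - 5*a
V(t) = 2*t*(t - 17/t) (V(t) = (t - 17/t)*(t + t) = (t - 17/t)*(2*t) = 2*t*(t - 17/t))
(3108212 + 172926)*(V(-7*(-7 + (-8 - p(5, -3)))) - 2338268) = (3108212 + 172926)*((-34 + 2*(-7*(-7 + (-8 - (-3 - 5*5))))²) - 2338268) = 3281138*((-34 + 2*(-7*(-7 + (-8 - (-3 - 25))))²) - 2338268) = 3281138*((-34 + 2*(-7*(-7 + (-8 - 1*(-28))))²) - 2338268) = 3281138*((-34 + 2*(-7*(-7 + (-8 + 28)))²) - 2338268) = 3281138*((-34 + 2*(-7*(-7 + 20))²) - 2338268) = 3281138*((-34 + 2*(-7*13)²) - 2338268) = 3281138*((-34 + 2*(-91)²) - 2338268) = 3281138*((-34 + 2*8281) - 2338268) = 3281138*((-34 + 16562) - 2338268) = 3281138*(16528 - 2338268) = 3281138*(-2321740) = -7617949340120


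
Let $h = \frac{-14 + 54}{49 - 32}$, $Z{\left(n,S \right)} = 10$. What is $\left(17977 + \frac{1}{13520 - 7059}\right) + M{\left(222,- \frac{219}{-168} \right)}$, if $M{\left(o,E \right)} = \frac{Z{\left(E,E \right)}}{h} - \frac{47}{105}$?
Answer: $\frac{6970437911}{387660} \approx 17981.0$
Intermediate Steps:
$h = \frac{40}{17} \approx 2.3529$
$M{\left(o,E \right)} = \frac{1597}{420}$ ($M{\left(o,E \right)} = \frac{10}{\frac{40}{17}} - \frac{47}{105} = 10 \cdot \frac{17}{40} - \frac{47}{105} = \frac{17}{4} - \frac{47}{105} = \frac{1597}{420}$)
$\left(17977 + \frac{1}{13520 - 7059}\right) + M{\left(222,- \frac{219}{-168} \right)} = \left(17977 + \frac{1}{13520 - 7059}\right) + \frac{1597}{420} = \left(17977 + \frac{1}{6461}\right) + \frac{1597}{420} = \frac{116149398}{6461} + \frac{1597}{420} = \frac{6970437911}{387660}$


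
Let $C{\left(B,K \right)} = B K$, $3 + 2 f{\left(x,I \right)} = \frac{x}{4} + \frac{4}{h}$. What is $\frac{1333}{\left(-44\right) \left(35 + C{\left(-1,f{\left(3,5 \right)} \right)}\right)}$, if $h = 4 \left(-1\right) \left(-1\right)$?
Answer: $- \frac{2666}{3135} \approx -0.8504$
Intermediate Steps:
$h = 4$ ($h = \left(-4\right) \left(-1\right) = 4$)
$f{\left(x,I \right)} = -1 + \frac{x}{8}$ ($f{\left(x,I \right)} = - \frac{3}{2} + \frac{\frac{x}{4} + \frac{4}{4}}{2} = - \frac{3}{2} + \frac{x \frac{1}{4} + 4 \cdot \frac{1}{4}}{2} = - \frac{3}{2} + \frac{\frac{x}{4} + 1}{2} = - \frac{3}{2} + \frac{1 + \frac{x}{4}}{2} = - \frac{3}{2} + \left(\frac{1}{2} + \frac{x}{8}\right) = -1 + \frac{x}{8}$)
$\frac{1333}{\left(-44\right) \left(35 + C{\left(-1,f{\left(3,5 \right)} \right)}\right)} = \frac{1333}{\left(-44\right) \left(35 - \left(-1 + \frac{1}{8} \cdot 3\right)\right)} = \frac{1333}{\left(-44\right) \left(35 - \left(-1 + \frac{3}{8}\right)\right)} = \frac{1333}{\left(-44\right) \left(35 - - \frac{5}{8}\right)} = \frac{1333}{\left(-44\right) \left(35 + \frac{5}{8}\right)} = \frac{1333}{\left(-44\right) \frac{285}{8}} = \frac{1333}{- \frac{3135}{2}} = 1333 \left(- \frac{2}{3135}\right) = - \frac{2666}{3135}$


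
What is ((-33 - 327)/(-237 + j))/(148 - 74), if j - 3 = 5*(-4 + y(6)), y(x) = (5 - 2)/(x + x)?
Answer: 240/12469 ≈ 0.019248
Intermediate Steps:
y(x) = 3/(2*x) (y(x) = 3/((2*x)) = 3*(1/(2*x)) = 3/(2*x))
j = -63/4 (j = 3 + 5*(-4 + (3/2)/6) = 3 + 5*(-4 + (3/2)*(1/6)) = 3 + 5*(-4 + 1/4) = 3 + 5*(-15/4) = 3 - 75/4 = -63/4 ≈ -15.750)
((-33 - 327)/(-237 + j))/(148 - 74) = ((-33 - 327)/(-237 - 63/4))/(148 - 74) = (-360/(-1011/4))/74 = (-360*(-4/1011))/74 = (1/74)*(480/337) = 240/12469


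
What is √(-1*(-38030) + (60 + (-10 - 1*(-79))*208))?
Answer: √52442 ≈ 229.00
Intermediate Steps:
√(-1*(-38030) + (60 + (-10 - 1*(-79))*208)) = √(38030 + (60 + (-10 + 79)*208)) = √(38030 + (60 + 69*208)) = √(38030 + (60 + 14352)) = √(38030 + 14412) = √52442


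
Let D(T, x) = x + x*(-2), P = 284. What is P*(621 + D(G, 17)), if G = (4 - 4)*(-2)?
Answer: 171536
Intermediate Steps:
G = 0 (G = 0*(-2) = 0)
D(T, x) = -x (D(T, x) = x - 2*x = -x)
P*(621 + D(G, 17)) = 284*(621 - 1*17) = 284*(621 - 17) = 284*604 = 171536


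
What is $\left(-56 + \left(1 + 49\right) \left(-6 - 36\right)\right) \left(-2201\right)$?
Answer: $4745356$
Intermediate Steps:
$\left(-56 + \left(1 + 49\right) \left(-6 - 36\right)\right) \left(-2201\right) = \left(-56 + 50 \left(-42\right)\right) \left(-2201\right) = \left(-56 - 2100\right) \left(-2201\right) = \left(-2156\right) \left(-2201\right) = 4745356$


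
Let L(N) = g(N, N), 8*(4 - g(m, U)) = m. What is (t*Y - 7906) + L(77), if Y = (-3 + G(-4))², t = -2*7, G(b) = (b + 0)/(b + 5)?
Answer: -68781/8 ≈ -8597.6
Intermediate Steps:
g(m, U) = 4 - m/8
L(N) = 4 - N/8
G(b) = b/(5 + b)
t = -14
Y = 49 (Y = (-3 - 4/(5 - 4))² = (-3 - 4/1)² = (-3 - 4*1)² = (-3 - 4)² = (-7)² = 49)
(t*Y - 7906) + L(77) = (-14*49 - 7906) + (4 - ⅛*77) = (-686 - 7906) + (4 - 77/8) = -8592 - 45/8 = -68781/8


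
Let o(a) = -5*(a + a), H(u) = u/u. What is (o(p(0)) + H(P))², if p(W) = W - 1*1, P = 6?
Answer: 121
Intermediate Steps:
p(W) = -1 + W (p(W) = W - 1 = -1 + W)
H(u) = 1
o(a) = -10*a
(o(p(0)) + H(P))² = (-10*(-1 + 0) + 1)² = (-10*(-1) + 1)² = (10 + 1)² = 11² = 121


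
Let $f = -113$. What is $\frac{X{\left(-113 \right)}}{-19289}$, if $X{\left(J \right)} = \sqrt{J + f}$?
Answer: $- \frac{i \sqrt{226}}{19289} \approx - 0.00077937 i$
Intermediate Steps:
$X{\left(J \right)} = \sqrt{-113 + J}$ ($X{\left(J \right)} = \sqrt{J - 113} = \sqrt{-113 + J}$)
$\frac{X{\left(-113 \right)}}{-19289} = \frac{\sqrt{-113 - 113}}{-19289} = \sqrt{-226} \left(- \frac{1}{19289}\right) = i \sqrt{226} \left(- \frac{1}{19289}\right) = - \frac{i \sqrt{226}}{19289}$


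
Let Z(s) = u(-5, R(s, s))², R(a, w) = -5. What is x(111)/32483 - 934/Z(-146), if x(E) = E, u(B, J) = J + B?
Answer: -15164011/1624150 ≈ -9.3366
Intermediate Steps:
u(B, J) = B + J
Z(s) = 100 (Z(s) = (-5 - 5)² = (-10)² = 100)
x(111)/32483 - 934/Z(-146) = 111/32483 - 934/100 = 111*(1/32483) - 934*1/100 = 111/32483 - 467/50 = -15164011/1624150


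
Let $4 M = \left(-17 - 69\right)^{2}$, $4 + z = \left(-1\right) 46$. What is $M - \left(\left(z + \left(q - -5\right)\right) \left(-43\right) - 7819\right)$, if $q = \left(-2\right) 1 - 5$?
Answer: $7432$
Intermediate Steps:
$q = -7$ ($q = -2 - 5 = -7$)
$z = -50$ ($z = -4 - 46 = -50$)
$M = 1849$ ($M = \frac{\left(-17 - 69\right)^{2}}{4} = \frac{\left(-86\right)^{2}}{4} = \frac{1}{4} \cdot 7396 = 1849$)
$M - \left(\left(z + \left(q - -5\right)\right) \left(-43\right) - 7819\right) = 1849 - \left(\left(-50 - 2\right) \left(-43\right) - 7819\right) = 1849 - \left(\left(-52\right) \left(-43\right) - 7819\right) = 1849 - \left(2236 - 7819\right) = 1849 - -5583 = 1849 + 5583 = 7432$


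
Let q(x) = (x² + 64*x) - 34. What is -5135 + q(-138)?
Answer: 5043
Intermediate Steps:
q(x) = -34 + x² + 64*x
-5135 + q(-138) = -5135 + (-34 + (-138)² + 64*(-138)) = -5135 + (-34 + 19044 - 8832) = -5135 + 10178 = 5043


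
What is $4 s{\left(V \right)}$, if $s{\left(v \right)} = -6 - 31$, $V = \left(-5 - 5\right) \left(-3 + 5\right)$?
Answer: $-148$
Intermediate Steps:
$V = -20$ ($V = \left(-10\right) 2 = -20$)
$s{\left(v \right)} = -37$
$4 s{\left(V \right)} = 4 \left(-37\right) = -148$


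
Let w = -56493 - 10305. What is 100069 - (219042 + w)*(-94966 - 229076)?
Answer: 49333550317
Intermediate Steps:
w = -66798
100069 - (219042 + w)*(-94966 - 229076) = 100069 - (219042 - 66798)*(-94966 - 229076) = 100069 - 152244*(-324042) = 100069 - 1*(-49333450248) = 100069 + 49333450248 = 49333550317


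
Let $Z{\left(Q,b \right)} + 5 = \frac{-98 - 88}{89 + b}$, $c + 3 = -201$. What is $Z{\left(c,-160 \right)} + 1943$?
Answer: $\frac{137784}{71} \approx 1940.6$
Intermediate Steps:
$c = -204$ ($c = -3 - 201 = -204$)
$Z{\left(Q,b \right)} = -5 - \frac{186}{89 + b}$ ($Z{\left(Q,b \right)} = -5 + \frac{-98 - 88}{89 + b} = -5 - \frac{186}{89 + b}$)
$Z{\left(c,-160 \right)} + 1943 = \frac{-631 - -800}{89 - 160} + 1943 = \frac{-631 + 800}{-71} + 1943 = \left(- \frac{1}{71}\right) 169 + 1943 = - \frac{169}{71} + 1943 = \frac{137784}{71}$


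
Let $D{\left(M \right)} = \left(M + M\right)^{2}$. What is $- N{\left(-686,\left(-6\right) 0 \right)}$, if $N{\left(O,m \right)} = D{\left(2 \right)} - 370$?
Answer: $354$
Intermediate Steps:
$D{\left(M \right)} = 4 M^{2}$ ($D{\left(M \right)} = \left(2 M\right)^{2} = 4 M^{2}$)
$N{\left(O,m \right)} = -354$ ($N{\left(O,m \right)} = 4 \cdot 2^{2} - 370 = 4 \cdot 4 - 370 = 16 - 370 = -354$)
$- N{\left(-686,\left(-6\right) 0 \right)} = \left(-1\right) \left(-354\right) = 354$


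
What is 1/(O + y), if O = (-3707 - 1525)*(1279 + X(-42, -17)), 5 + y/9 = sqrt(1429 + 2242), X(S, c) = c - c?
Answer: -2230591/14926608528726 - sqrt(3671)/4975536176242 ≈ -1.4945e-7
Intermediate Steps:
X(S, c) = 0
y = -45 + 9*sqrt(3671) (y = -45 + 9*sqrt(1429 + 2242) = -45 + 9*sqrt(3671) ≈ 500.30)
O = -6691728 (O = (-3707 - 1525)*(1279 + 0) = -5232*1279 = -6691728)
1/(O + y) = 1/(-6691728 + (-45 + 9*sqrt(3671))) = 1/(-6691773 + 9*sqrt(3671))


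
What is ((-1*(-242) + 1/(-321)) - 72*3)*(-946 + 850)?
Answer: -267040/107 ≈ -2495.7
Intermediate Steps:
((-1*(-242) + 1/(-321)) - 72*3)*(-946 + 850) = ((242 - 1/321) - 1*216)*(-96) = (77681/321 - 216)*(-96) = (8345/321)*(-96) = -267040/107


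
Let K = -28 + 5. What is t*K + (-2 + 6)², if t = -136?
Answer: 3144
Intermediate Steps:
K = -23
t*K + (-2 + 6)² = -136*(-23) + (-2 + 6)² = 3128 + 4² = 3128 + 16 = 3144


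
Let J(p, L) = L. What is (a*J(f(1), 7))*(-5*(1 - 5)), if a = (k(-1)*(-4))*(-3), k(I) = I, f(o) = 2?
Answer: -1680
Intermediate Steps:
a = -12 (a = -1*(-4)*(-3) = 4*(-3) = -12)
(a*J(f(1), 7))*(-5*(1 - 5)) = (-12*7)*(-5*(1 - 5)) = -(-420)*(-4) = -84*20 = -1680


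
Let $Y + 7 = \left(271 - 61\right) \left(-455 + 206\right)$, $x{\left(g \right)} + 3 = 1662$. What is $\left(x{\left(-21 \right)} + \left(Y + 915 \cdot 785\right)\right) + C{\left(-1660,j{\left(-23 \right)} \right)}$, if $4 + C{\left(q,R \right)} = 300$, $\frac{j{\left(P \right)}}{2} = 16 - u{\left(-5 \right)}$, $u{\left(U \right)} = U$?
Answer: $667933$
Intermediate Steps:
$x{\left(g \right)} = 1659$ ($x{\left(g \right)} = -3 + 1662 = 1659$)
$Y = -52297$ ($Y = -7 + \left(271 - 61\right) \left(-455 + 206\right) = -7 + 210 \left(-249\right) = -7 - 52290 = -52297$)
$j{\left(P \right)} = 42$ ($j{\left(P \right)} = 2 \left(16 - -5\right) = 2 \left(16 + 5\right) = 2 \cdot 21 = 42$)
$C{\left(q,R \right)} = 296$ ($C{\left(q,R \right)} = -4 + 300 = 296$)
$\left(x{\left(-21 \right)} + \left(Y + 915 \cdot 785\right)\right) + C{\left(-1660,j{\left(-23 \right)} \right)} = \left(1659 + \left(-52297 + 915 \cdot 785\right)\right) + 296 = \left(1659 + \left(-52297 + 718275\right)\right) + 296 = \left(1659 + 665978\right) + 296 = 667637 + 296 = 667933$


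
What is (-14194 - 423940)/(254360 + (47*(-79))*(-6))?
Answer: -219067/138319 ≈ -1.5838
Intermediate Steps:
(-14194 - 423940)/(254360 + (47*(-79))*(-6)) = -438134/(254360 - 3713*(-6)) = -438134/(254360 + 22278) = -438134/276638 = -438134*1/276638 = -219067/138319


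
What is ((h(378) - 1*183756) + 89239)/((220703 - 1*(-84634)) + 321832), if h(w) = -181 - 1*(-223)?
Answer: -94475/627169 ≈ -0.15064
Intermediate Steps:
h(w) = 42 (h(w) = -181 + 223 = 42)
((h(378) - 1*183756) + 89239)/((220703 - 1*(-84634)) + 321832) = ((42 - 1*183756) + 89239)/((220703 - 1*(-84634)) + 321832) = ((42 - 183756) + 89239)/((220703 + 84634) + 321832) = (-183714 + 89239)/(305337 + 321832) = -94475/627169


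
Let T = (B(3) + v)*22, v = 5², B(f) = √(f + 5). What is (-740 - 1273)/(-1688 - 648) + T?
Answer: 1286813/2336 + 44*√2 ≈ 613.09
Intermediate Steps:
B(f) = √(5 + f)
v = 25
T = 550 + 44*√2 (T = (√(5 + 3) + 25)*22 = (√8 + 25)*22 = (2*√2 + 25)*22 = (25 + 2*√2)*22 = 550 + 44*√2 ≈ 612.23)
(-740 - 1273)/(-1688 - 648) + T = (-740 - 1273)/(-1688 - 648) + (550 + 44*√2) = -2013/(-2336) + (550 + 44*√2) = -2013*(-1/2336) + (550 + 44*√2) = 2013/2336 + (550 + 44*√2) = 1286813/2336 + 44*√2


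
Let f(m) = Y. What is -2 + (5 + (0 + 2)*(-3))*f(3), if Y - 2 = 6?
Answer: -10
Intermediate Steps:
Y = 8 (Y = 2 + 6 = 8)
f(m) = 8
-2 + (5 + (0 + 2)*(-3))*f(3) = -2 + (5 + (0 + 2)*(-3))*8 = -2 + (5 + 2*(-3))*8 = -2 + (5 - 6)*8 = -2 - 1*8 = -2 - 8 = -10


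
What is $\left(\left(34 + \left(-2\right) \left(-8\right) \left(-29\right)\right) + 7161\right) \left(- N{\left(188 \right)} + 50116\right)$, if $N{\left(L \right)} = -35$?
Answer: $337566381$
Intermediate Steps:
$\left(\left(34 + \left(-2\right) \left(-8\right) \left(-29\right)\right) + 7161\right) \left(- N{\left(188 \right)} + 50116\right) = \left(\left(34 + \left(-2\right) \left(-8\right) \left(-29\right)\right) + 7161\right) \left(\left(-1\right) \left(-35\right) + 50116\right) = \left(\left(34 + 16 \left(-29\right)\right) + 7161\right) \left(35 + 50116\right) = \left(\left(34 - 464\right) + 7161\right) 50151 = \left(-430 + 7161\right) 50151 = 6731 \cdot 50151 = 337566381$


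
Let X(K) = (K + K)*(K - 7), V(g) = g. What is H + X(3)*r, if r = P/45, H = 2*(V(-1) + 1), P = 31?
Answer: -248/15 ≈ -16.533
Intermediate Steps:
H = 0 (H = 2*(-1 + 1) = 2*0 = 0)
r = 31/45 ≈ 0.68889
X(K) = 2*K*(-7 + K) (X(K) = (2*K)*(-7 + K) = 2*K*(-7 + K))
H + X(3)*r = 0 + (2*3*(-7 + 3))*(31/45) = 0 + (2*3*(-4))*(31/45) = 0 - 24*31/45 = 0 - 248/15 = -248/15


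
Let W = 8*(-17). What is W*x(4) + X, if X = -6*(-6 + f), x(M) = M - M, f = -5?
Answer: 66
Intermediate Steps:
x(M) = 0
W = -136
X = 66 (X = -6*(-6 - 5) = -6*(-11) = 66)
W*x(4) + X = -136*0 + 66 = 0 + 66 = 66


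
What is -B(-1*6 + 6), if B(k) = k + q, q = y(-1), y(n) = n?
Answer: 1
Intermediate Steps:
q = -1
B(k) = -1 + k (B(k) = k - 1 = -1 + k)
-B(-1*6 + 6) = -(-1 + (-1*6 + 6)) = -(-1 + (-6 + 6)) = -(-1 + 0) = -1*(-1) = 1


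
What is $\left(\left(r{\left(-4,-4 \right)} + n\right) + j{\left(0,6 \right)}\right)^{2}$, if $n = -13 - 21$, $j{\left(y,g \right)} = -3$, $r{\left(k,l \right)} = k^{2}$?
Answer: $441$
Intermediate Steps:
$n = -34$
$\left(\left(r{\left(-4,-4 \right)} + n\right) + j{\left(0,6 \right)}\right)^{2} = \left(\left(\left(-4\right)^{2} - 34\right) - 3\right)^{2} = \left(\left(16 - 34\right) - 3\right)^{2} = \left(-18 - 3\right)^{2} = \left(-21\right)^{2} = 441$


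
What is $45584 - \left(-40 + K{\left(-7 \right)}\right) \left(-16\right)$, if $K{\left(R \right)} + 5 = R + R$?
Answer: $44640$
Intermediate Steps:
$K{\left(R \right)} = -5 + 2 R$ ($K{\left(R \right)} = -5 + \left(R + R\right) = -5 + 2 R$)
$45584 - \left(-40 + K{\left(-7 \right)}\right) \left(-16\right) = 45584 - \left(-40 + \left(-5 + 2 \left(-7\right)\right)\right) \left(-16\right) = 45584 - \left(-40 - 19\right) \left(-16\right) = 45584 - \left(-59\right) \left(-16\right) = 45584 - 944 = 44640$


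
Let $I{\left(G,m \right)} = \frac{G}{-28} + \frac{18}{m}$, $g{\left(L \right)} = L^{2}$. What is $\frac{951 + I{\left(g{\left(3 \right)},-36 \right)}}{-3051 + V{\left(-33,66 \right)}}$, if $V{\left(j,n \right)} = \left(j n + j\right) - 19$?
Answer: $- \frac{26605}{147868} \approx -0.17992$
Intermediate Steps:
$V{\left(j,n \right)} = -19 + j + j n$ ($V{\left(j,n \right)} = \left(j + j n\right) - 19 = -19 + j + j n$)
$I{\left(G,m \right)} = \frac{18}{m} - \frac{G}{28}$ ($I{\left(G,m \right)} = G \left(- \frac{1}{28}\right) + \frac{18}{m} = - \frac{G}{28} + \frac{18}{m} = \frac{18}{m} - \frac{G}{28}$)
$\frac{951 + I{\left(g{\left(3 \right)},-36 \right)}}{-3051 + V{\left(-33,66 \right)}} = \frac{951 + \left(\frac{18}{-36} - \frac{3^{2}}{28}\right)}{-3051 - 2230} = \frac{951 + \left(18 \left(- \frac{1}{36}\right) - \frac{9}{28}\right)}{-3051 - 2230} = \frac{951 - \frac{23}{28}}{-3051 - 2230} = \frac{951 - \frac{23}{28}}{-5281} = \frac{26605}{28} \left(- \frac{1}{5281}\right) = - \frac{26605}{147868}$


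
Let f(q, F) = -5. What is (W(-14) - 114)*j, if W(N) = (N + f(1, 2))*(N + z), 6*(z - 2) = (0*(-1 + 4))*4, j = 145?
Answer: 16530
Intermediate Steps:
z = 2 (z = 2 + ((0*(-1 + 4))*4)/6 = 2 + ((0*3)*4)/6 = 2 + (0*4)/6 = 2 + (1/6)*0 = 2 + 0 = 2)
W(N) = (-5 + N)*(2 + N) (W(N) = (N - 5)*(N + 2) = (-5 + N)*(2 + N))
(W(-14) - 114)*j = ((-10 + (-14)**2 - 3*(-14)) - 114)*145 = ((-10 + 196 + 42) - 114)*145 = (228 - 114)*145 = 114*145 = 16530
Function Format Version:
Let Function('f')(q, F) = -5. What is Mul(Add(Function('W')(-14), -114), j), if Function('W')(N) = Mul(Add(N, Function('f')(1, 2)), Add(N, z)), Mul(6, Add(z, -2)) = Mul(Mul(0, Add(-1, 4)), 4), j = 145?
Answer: 16530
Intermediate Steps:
z = 2 (z = Add(2, Mul(Rational(1, 6), Mul(Mul(0, Add(-1, 4)), 4))) = Add(2, Mul(Rational(1, 6), Mul(Mul(0, 3), 4))) = Add(2, Mul(Rational(1, 6), Mul(0, 4))) = Add(2, Mul(Rational(1, 6), 0)) = Add(2, 0) = 2)
Function('W')(N) = Mul(Add(-5, N), Add(2, N)) (Function('W')(N) = Mul(Add(N, -5), Add(N, 2)) = Mul(Add(-5, N), Add(2, N)))
Mul(Add(Function('W')(-14), -114), j) = Mul(Add(Add(-10, Pow(-14, 2), Mul(-3, -14)), -114), 145) = Mul(Add(Add(-10, 196, 42), -114), 145) = Mul(Add(228, -114), 145) = Mul(114, 145) = 16530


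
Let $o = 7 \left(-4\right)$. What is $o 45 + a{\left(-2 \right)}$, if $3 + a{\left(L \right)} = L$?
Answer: $-1265$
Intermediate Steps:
$a{\left(L \right)} = -3 + L$
$o = -28$
$o 45 + a{\left(-2 \right)} = \left(-28\right) 45 - 5 = -1260 - 5 = -1265$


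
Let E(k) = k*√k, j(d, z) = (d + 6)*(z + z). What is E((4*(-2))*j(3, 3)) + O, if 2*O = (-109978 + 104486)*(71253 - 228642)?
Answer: 432190194 - 5184*I*√3 ≈ 4.3219e+8 - 8979.0*I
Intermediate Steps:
j(d, z) = 2*z*(6 + d) (j(d, z) = (6 + d)*(2*z) = 2*z*(6 + d))
O = 432190194 (O = ((-109978 + 104486)*(71253 - 228642))/2 = (-5492*(-157389))/2 = (½)*864380388 = 432190194)
E(k) = k^(3/2)
E((4*(-2))*j(3, 3)) + O = ((4*(-2))*(2*3*(6 + 3)))^(3/2) + 432190194 = (-16*3*9)^(3/2) + 432190194 = (-8*54)^(3/2) + 432190194 = (-432)^(3/2) + 432190194 = -5184*I*√3 + 432190194 = 432190194 - 5184*I*√3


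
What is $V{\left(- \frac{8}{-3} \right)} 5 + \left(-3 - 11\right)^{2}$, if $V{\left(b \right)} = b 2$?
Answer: $\frac{668}{3} \approx 222.67$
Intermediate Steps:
$V{\left(b \right)} = 2 b$
$V{\left(- \frac{8}{-3} \right)} 5 + \left(-3 - 11\right)^{2} = 2 \left(- \frac{8}{-3}\right) 5 + \left(-3 - 11\right)^{2} = 2 \left(\left(-8\right) \left(- \frac{1}{3}\right)\right) 5 + \left(-14\right)^{2} = 2 \cdot \frac{8}{3} \cdot 5 + 196 = \frac{16}{3} \cdot 5 + 196 = \frac{80}{3} + 196 = \frac{668}{3}$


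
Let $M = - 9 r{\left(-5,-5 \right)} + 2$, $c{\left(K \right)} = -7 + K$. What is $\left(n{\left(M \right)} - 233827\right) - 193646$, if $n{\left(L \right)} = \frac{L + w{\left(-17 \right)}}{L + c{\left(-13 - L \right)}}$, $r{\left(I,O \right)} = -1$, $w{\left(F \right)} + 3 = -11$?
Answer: $- \frac{8549457}{20} \approx -4.2747 \cdot 10^{5}$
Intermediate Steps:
$w{\left(F \right)} = -14$ ($w{\left(F \right)} = -3 - 11 = -14$)
$M = 11$ ($M = \left(-9\right) \left(-1\right) + 2 = 9 + 2 = 11$)
$n{\left(L \right)} = \frac{7}{10} - \frac{L}{20}$ ($n{\left(L \right)} = \frac{L - 14}{L - \left(20 + L\right)} = \frac{-14 + L}{L - \left(20 + L\right)} = \frac{-14 + L}{-20} = \left(-14 + L\right) \left(- \frac{1}{20}\right) = \frac{7}{10} - \frac{L}{20}$)
$\left(n{\left(M \right)} - 233827\right) - 193646 = \left(\left(\frac{7}{10} - \frac{11}{20}\right) - 233827\right) - 193646 = \left(\frac{3}{20} - 233827\right) - 193646 = - \frac{4676537}{20} - 193646 = - \frac{8549457}{20}$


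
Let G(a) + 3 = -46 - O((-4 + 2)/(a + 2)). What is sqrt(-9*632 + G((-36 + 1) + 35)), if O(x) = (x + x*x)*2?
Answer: I*sqrt(5737) ≈ 75.743*I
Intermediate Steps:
O(x) = 2*x + 2*x**2 (O(x) = (x + x**2)*2 = 2*x + 2*x**2)
G(a) = -49 + 4*(1 - 2/(2 + a))/(2 + a) (G(a) = -3 + (-46 - 2*(-4 + 2)/(a + 2)*(1 + (-4 + 2)/(a + 2))) = -3 + (-46 - 2*(-2/(2 + a))*(1 - 2/(2 + a))) = -3 + (-46 - (-4)*(1 - 2/(2 + a))/(2 + a)) = -3 + (-46 + 4*(1 - 2/(2 + a))/(2 + a)) = -49 + 4*(1 - 2/(2 + a))/(2 + a))
sqrt(-9*632 + G((-36 + 1) + 35)) = sqrt(-9*632 + (-49 + 4*((-36 + 1) + 35)/(2 + ((-36 + 1) + 35))**2)) = sqrt(-5688 + (-49 + 4*(-35 + 35)/(2 + (-35 + 35))**2)) = sqrt(-5688 + (-49 + 4*0/(2 + 0)**2)) = sqrt(-5688 + (-49 + 4*0/2**2)) = sqrt(-5688 + (-49 + 4*0*(1/4))) = sqrt(-5688 + (-49 + 0)) = sqrt(-5688 - 49) = sqrt(-5737) = I*sqrt(5737)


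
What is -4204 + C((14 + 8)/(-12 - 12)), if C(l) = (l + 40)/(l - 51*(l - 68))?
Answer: -177265395/42166 ≈ -4204.0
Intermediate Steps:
C(l) = (40 + l)/(3468 - 50*l) (C(l) = (40 + l)/(l - 51*(-68 + l)) = (40 + l)/(l + (3468 - 51*l)) = (40 + l)/(3468 - 50*l))
-4204 + C((14 + 8)/(-12 - 12)) = -4204 + (-40 - (14 + 8)/(-12 - 12))/(2*(-1734 + 25*((14 + 8)/(-12 - 12)))) = -4204 + (-40 - 22/(-24))/(2*(-1734 + 25*(22/(-24)))) = -4204 + (-40 - 22*(-1)/24)/(2*(-1734 + 25*(22*(-1/24)))) = -4204 + (-40 - 1*(-11/12))/(2*(-1734 + 25*(-11/12))) = -4204 + (-40 + 11/12)/(2*(-1734 - 275/12)) = -4204 + (½)*(-469/12)/(-21083/12) = -4204 + (½)*(-12/21083)*(-469/12) = -4204 + 469/42166 = -177265395/42166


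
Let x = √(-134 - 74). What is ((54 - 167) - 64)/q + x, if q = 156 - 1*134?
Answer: -177/22 + 4*I*√13 ≈ -8.0455 + 14.422*I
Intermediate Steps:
q = 22 (q = 156 - 134 = 22)
x = 4*I*√13 (x = √(-208) = 4*I*√13 ≈ 14.422*I)
((54 - 167) - 64)/q + x = ((54 - 167) - 64)/22 + 4*I*√13 = (-113 - 64)*(1/22) + 4*I*√13 = -177*1/22 + 4*I*√13 = -177/22 + 4*I*√13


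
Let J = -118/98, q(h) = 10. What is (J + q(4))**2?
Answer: 185761/2401 ≈ 77.368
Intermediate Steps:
J = -59/49 (J = -118*1/98 = -59/49 ≈ -1.2041)
(J + q(4))**2 = (-59/49 + 10)**2 = (431/49)**2 = 185761/2401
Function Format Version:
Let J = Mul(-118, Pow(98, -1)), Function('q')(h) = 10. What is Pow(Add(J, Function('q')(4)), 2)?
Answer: Rational(185761, 2401) ≈ 77.368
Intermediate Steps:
J = Rational(-59, 49) (J = Mul(-118, Rational(1, 98)) = Rational(-59, 49) ≈ -1.2041)
Pow(Add(J, Function('q')(4)), 2) = Pow(Add(Rational(-59, 49), 10), 2) = Pow(Rational(431, 49), 2) = Rational(185761, 2401)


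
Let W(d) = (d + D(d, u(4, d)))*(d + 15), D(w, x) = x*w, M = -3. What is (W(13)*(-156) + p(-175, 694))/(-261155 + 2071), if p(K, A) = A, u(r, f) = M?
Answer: -57131/129542 ≈ -0.44102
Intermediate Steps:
u(r, f) = -3
D(w, x) = w*x
W(d) = -2*d*(15 + d) (W(d) = (d + d*(-3))*(d + 15) = (d - 3*d)*(15 + d) = (-2*d)*(15 + d) = -2*d*(15 + d))
(W(13)*(-156) + p(-175, 694))/(-261155 + 2071) = ((2*13*(-15 - 1*13))*(-156) + 694)/(-261155 + 2071) = ((2*13*(-15 - 13))*(-156) + 694)/(-259084) = ((2*13*(-28))*(-156) + 694)*(-1/259084) = (-728*(-156) + 694)*(-1/259084) = (113568 + 694)*(-1/259084) = 114262*(-1/259084) = -57131/129542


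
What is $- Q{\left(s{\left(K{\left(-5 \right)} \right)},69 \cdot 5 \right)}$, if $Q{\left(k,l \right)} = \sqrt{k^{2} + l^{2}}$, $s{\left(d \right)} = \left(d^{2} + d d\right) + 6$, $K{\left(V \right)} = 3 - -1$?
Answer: $- \sqrt{120469} \approx -347.09$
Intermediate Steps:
$K{\left(V \right)} = 4$ ($K{\left(V \right)} = 3 + 1 = 4$)
$s{\left(d \right)} = 6 + 2 d^{2}$ ($s{\left(d \right)} = \left(d^{2} + d^{2}\right) + 6 = 2 d^{2} + 6 = 6 + 2 d^{2}$)
$- Q{\left(s{\left(K{\left(-5 \right)} \right)},69 \cdot 5 \right)} = - \sqrt{\left(6 + 2 \cdot 4^{2}\right)^{2} + \left(69 \cdot 5\right)^{2}} = - \sqrt{\left(6 + 2 \cdot 16\right)^{2} + 345^{2}} = - \sqrt{\left(6 + 32\right)^{2} + 119025} = - \sqrt{38^{2} + 119025} = - \sqrt{1444 + 119025} = - \sqrt{120469}$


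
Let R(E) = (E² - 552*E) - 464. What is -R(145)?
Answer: 59479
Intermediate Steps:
R(E) = -464 + E² - 552*E
-R(145) = -(-464 + 145² - 552*145) = -(-464 + 21025 - 80040) = -1*(-59479) = 59479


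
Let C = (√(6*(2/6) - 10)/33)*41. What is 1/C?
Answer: -33*I*√2/164 ≈ -0.28457*I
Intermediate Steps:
C = 82*I*√2/33 (C = (√(6*(2*(⅙)) - 10)*(1/33))*41 = (√(6*(⅓) - 10)*(1/33))*41 = (√(2 - 10)*(1/33))*41 = (√(-8)*(1/33))*41 = ((2*I*√2)*(1/33))*41 = (2*I*√2/33)*41 = 82*I*√2/33 ≈ 3.5141*I)
1/C = 1/(82*I*√2/33) = -33*I*√2/164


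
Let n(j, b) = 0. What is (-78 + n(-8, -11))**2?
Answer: 6084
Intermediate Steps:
(-78 + n(-8, -11))**2 = (-78 + 0)**2 = (-78)**2 = 6084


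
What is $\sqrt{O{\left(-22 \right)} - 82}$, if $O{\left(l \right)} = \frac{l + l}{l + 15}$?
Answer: $\frac{i \sqrt{3710}}{7} \approx 8.7014 i$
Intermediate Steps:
$O{\left(l \right)} = \frac{2 l}{15 + l}$
$\sqrt{O{\left(-22 \right)} - 82} = \sqrt{2 \left(-22\right) \frac{1}{15 - 22} - 82} = \sqrt{2 \left(-22\right) \frac{1}{-7} - 82} = \sqrt{2 \left(-22\right) \left(- \frac{1}{7}\right) - 82} = \sqrt{\frac{44}{7} - 82} = \sqrt{- \frac{530}{7}} = \frac{i \sqrt{3710}}{7}$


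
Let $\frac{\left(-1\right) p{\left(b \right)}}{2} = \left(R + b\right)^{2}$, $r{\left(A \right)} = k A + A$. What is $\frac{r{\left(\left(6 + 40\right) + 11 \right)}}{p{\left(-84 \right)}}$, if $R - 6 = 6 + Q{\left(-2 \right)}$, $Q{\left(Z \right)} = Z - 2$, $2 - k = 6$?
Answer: $\frac{9}{608} \approx 0.014803$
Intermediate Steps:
$k = -4$ ($k = 2 - 6 = -4$)
$Q{\left(Z \right)} = -2 + Z$
$R = 8$ ($R = 6 + \left(6 - 4\right) = 6 + 2 = 8$)
$r{\left(A \right)} = - 3 A$ ($r{\left(A \right)} = - 4 A + A = - 3 A$)
$p{\left(b \right)} = - 2 \left(8 + b\right)^{2}$
$\frac{r{\left(\left(6 + 40\right) + 11 \right)}}{p{\left(-84 \right)}} = \frac{\left(-3\right) \left(\left(6 + 40\right) + 11\right)}{\left(-2\right) \left(8 - 84\right)^{2}} = \frac{\left(-3\right) \left(46 + 11\right)}{\left(-2\right) \left(-76\right)^{2}} = \frac{\left(-3\right) 57}{\left(-2\right) 5776} = - \frac{171}{-11552} = \left(-171\right) \left(- \frac{1}{11552}\right) = \frac{9}{608}$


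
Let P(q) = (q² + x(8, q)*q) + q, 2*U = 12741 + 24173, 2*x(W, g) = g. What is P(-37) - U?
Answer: -32881/2 ≈ -16441.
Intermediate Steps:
x(W, g) = g/2
U = 18457 (U = (12741 + 24173)/2 = (½)*36914 = 18457)
P(q) = q + 3*q²/2 (P(q) = (q² + (q/2)*q) + q = (q² + q²/2) + q = 3*q²/2 + q = q + 3*q²/2)
P(-37) - U = (½)*(-37)*(2 + 3*(-37)) - 1*18457 = (½)*(-37)*(2 - 111) - 18457 = (½)*(-37)*(-109) - 18457 = 4033/2 - 18457 = -32881/2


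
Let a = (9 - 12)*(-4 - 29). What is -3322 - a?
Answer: -3421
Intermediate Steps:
a = 99 (a = -3*(-33) = 99)
-3322 - a = -3322 - 1*99 = -3322 - 99 = -3421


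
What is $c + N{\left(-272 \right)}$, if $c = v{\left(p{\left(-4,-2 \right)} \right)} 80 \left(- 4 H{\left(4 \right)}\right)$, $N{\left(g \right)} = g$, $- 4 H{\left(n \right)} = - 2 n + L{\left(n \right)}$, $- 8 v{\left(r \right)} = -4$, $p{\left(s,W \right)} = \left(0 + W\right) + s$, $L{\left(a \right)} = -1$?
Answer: $-632$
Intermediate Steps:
$p{\left(s,W \right)} = W + s$
$v{\left(r \right)} = \frac{1}{2}$ ($v{\left(r \right)} = \left(- \frac{1}{8}\right) \left(-4\right) = \frac{1}{2}$)
$H{\left(n \right)} = \frac{1}{4} + \frac{n}{2}$ ($H{\left(n \right)} = - \frac{- 2 n - 1}{4} = - \frac{-1 - 2 n}{4} = \frac{1}{4} + \frac{n}{2}$)
$c = -360$ ($c = \frac{1}{2} \cdot 80 \left(- 4 \left(\frac{1}{4} + \frac{1}{2} \cdot 4\right)\right) = 40 \left(- 4 \left(\frac{1}{4} + 2\right)\right) = 40 \left(\left(-4\right) \frac{9}{4}\right) = 40 \left(-9\right) = -360$)
$c + N{\left(-272 \right)} = -360 - 272 = -632$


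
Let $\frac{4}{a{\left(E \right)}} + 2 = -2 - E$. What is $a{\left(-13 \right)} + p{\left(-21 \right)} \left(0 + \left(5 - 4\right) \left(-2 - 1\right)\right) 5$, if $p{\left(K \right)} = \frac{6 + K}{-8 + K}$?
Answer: $- \frac{1909}{261} \approx -7.3142$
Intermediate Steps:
$p{\left(K \right)} = \frac{6 + K}{-8 + K}$
$a{\left(E \right)} = \frac{4}{-4 - E}$ ($a{\left(E \right)} = \frac{4}{-2 - \left(2 + E\right)} = \frac{4}{-4 - E}$)
$a{\left(-13 \right)} + p{\left(-21 \right)} \left(0 + \left(5 - 4\right) \left(-2 - 1\right)\right) 5 = - \frac{4}{4 - 13} + \frac{6 - 21}{-8 - 21} \left(0 + \left(5 - 4\right) \left(-2 - 1\right)\right) 5 = - \frac{4}{-9} + \frac{1}{-29} \left(-15\right) \left(0 + 1 \left(-3\right)\right) 5 = \left(-4\right) \left(- \frac{1}{9}\right) + \left(- \frac{1}{29}\right) \left(-15\right) \left(0 - 3\right) 5 = \frac{4}{9} + \frac{15 \left(\left(-3\right) 5\right)}{29} = \frac{4}{9} + \frac{15}{29} \left(-15\right) = \frac{4}{9} - \frac{225}{29} = - \frac{1909}{261}$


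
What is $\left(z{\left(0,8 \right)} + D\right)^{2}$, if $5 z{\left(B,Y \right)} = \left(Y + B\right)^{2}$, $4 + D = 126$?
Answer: $\frac{454276}{25} \approx 18171.0$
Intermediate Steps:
$D = 122$ ($D = -4 + 126 = 122$)
$z{\left(B,Y \right)} = \frac{\left(B + Y\right)^{2}}{5}$ ($z{\left(B,Y \right)} = \frac{\left(Y + B\right)^{2}}{5} = \frac{\left(B + Y\right)^{2}}{5}$)
$\left(z{\left(0,8 \right)} + D\right)^{2} = \left(\frac{\left(0 + 8\right)^{2}}{5} + 122\right)^{2} = \left(\frac{8^{2}}{5} + 122\right)^{2} = \left(\frac{1}{5} \cdot 64 + 122\right)^{2} = \left(\frac{64}{5} + 122\right)^{2} = \left(\frac{674}{5}\right)^{2} = \frac{454276}{25}$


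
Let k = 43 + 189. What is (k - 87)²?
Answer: 21025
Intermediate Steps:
k = 232
(k - 87)² = (232 - 87)² = 145² = 21025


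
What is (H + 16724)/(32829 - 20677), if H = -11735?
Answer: 4989/12152 ≈ 0.41055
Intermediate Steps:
(H + 16724)/(32829 - 20677) = (-11735 + 16724)/(32829 - 20677) = 4989/12152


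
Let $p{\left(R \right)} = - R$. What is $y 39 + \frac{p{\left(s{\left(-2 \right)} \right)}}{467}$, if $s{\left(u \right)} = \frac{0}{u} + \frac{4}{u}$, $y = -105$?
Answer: $- \frac{1912363}{467} \approx -4095.0$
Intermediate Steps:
$s{\left(u \right)} = \frac{4}{u}$ ($s{\left(u \right)} = 0 + \frac{4}{u} = \frac{4}{u}$)
$y 39 + \frac{p{\left(s{\left(-2 \right)} \right)}}{467} = \left(-105\right) 39 + \frac{\left(-1\right) \frac{4}{-2}}{467} = -4095 + - \frac{4 \left(-1\right)}{2} \cdot \frac{1}{467} = -4095 + \left(-1\right) \left(-2\right) \frac{1}{467} = -4095 + 2 \cdot \frac{1}{467} = -4095 + \frac{2}{467} = - \frac{1912363}{467}$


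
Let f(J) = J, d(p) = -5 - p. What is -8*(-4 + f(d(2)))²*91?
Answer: -88088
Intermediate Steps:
-8*(-4 + f(d(2)))²*91 = -8*(-4 + (-5 - 1*2))²*91 = -8*(-4 + (-5 - 2))²*91 = -8*(-4 - 7)²*91 = -8*(-11)²*91 = -8*121*91 = -968*91 = -88088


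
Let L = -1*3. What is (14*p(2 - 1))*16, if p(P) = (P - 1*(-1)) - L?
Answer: 1120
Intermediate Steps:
L = -3
p(P) = 4 + P (p(P) = (P - 1*(-1)) - 1*(-3) = (P + 1) + 3 = (1 + P) + 3 = 4 + P)
(14*p(2 - 1))*16 = (14*(4 + (2 - 1)))*16 = (14*(4 + 1))*16 = (14*5)*16 = 70*16 = 1120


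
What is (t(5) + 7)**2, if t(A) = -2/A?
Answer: 1089/25 ≈ 43.560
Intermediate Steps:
(t(5) + 7)**2 = (-2/5 + 7)**2 = (33/5)**2 = 1089/25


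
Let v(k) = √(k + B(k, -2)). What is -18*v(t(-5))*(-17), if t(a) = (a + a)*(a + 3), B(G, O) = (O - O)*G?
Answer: 612*√5 ≈ 1368.5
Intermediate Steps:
B(G, O) = 0 (B(G, O) = 0*G = 0)
t(a) = 2*a*(3 + a) (t(a) = (2*a)*(3 + a) = 2*a*(3 + a))
v(k) = √k (v(k) = √(k + 0) = √k)
-18*v(t(-5))*(-17) = -18*2*√5*(-17) = -36*√5*(-17) = 612*√5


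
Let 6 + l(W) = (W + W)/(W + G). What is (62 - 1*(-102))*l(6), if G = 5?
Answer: -8856/11 ≈ -805.09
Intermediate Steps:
l(W) = -6 + 2*W/(5 + W) (l(W) = -6 + (W + W)/(W + 5) = -6 + (2*W)/(5 + W) = -6 + 2*W/(5 + W))
(62 - 1*(-102))*l(6) = (62 - 1*(-102))*(2*(-15 - 2*6)/(5 + 6)) = (62 + 102)*(2*(-15 - 12)/11) = 164*(2*(1/11)*(-27)) = 164*(-54/11) = -8856/11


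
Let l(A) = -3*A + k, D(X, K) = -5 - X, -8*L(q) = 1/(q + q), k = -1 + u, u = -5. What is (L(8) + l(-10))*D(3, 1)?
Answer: -3071/16 ≈ -191.94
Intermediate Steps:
k = -6 (k = -1 - 5 = -6)
L(q) = -1/(16*q) (L(q) = -1/(8*(q + q)) = -1/(2*q)/8 = -1/(16*q))
l(A) = -6 - 3*A (l(A) = -3*A - 6 = -6 - 3*A)
(L(8) + l(-10))*D(3, 1) = (-1/16/8 + (-6 - 3*(-10)))*(-5 - 1*3) = (-1/16*1/8 + (-6 + 30))*(-5 - 3) = (-1/128 + 24)*(-8) = (3071/128)*(-8) = -3071/16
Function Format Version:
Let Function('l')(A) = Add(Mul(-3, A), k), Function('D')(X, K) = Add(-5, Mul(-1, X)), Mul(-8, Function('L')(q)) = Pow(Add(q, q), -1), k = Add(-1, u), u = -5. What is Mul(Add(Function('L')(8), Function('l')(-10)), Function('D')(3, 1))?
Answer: Rational(-3071, 16) ≈ -191.94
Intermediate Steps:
k = -6 (k = Add(-1, -5) = -6)
Function('L')(q) = Mul(Rational(-1, 16), Pow(q, -1)) (Function('L')(q) = Mul(Rational(-1, 8), Pow(Add(q, q), -1)) = Mul(Rational(-1, 8), Pow(Mul(2, q), -1)) = Mul(Rational(-1, 8), Mul(Rational(1, 2), Pow(q, -1))) = Mul(Rational(-1, 16), Pow(q, -1)))
Function('l')(A) = Add(-6, Mul(-3, A)) (Function('l')(A) = Add(Mul(-3, A), -6) = Add(-6, Mul(-3, A)))
Mul(Add(Function('L')(8), Function('l')(-10)), Function('D')(3, 1)) = Mul(Add(Mul(Rational(-1, 16), Pow(8, -1)), Add(-6, Mul(-3, -10))), Add(-5, Mul(-1, 3))) = Mul(Add(Mul(Rational(-1, 16), Rational(1, 8)), Add(-6, 30)), Add(-5, -3)) = Mul(Add(Rational(-1, 128), 24), -8) = Mul(Rational(3071, 128), -8) = Rational(-3071, 16)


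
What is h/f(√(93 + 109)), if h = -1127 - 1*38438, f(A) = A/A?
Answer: -39565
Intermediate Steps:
f(A) = 1
h = -39565 (h = -1127 - 38438 = -39565)
h/f(√(93 + 109)) = -39565/1 = -39565*1 = -39565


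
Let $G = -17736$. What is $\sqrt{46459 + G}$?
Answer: $\sqrt{28723} \approx 169.48$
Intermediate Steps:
$\sqrt{46459 + G} = \sqrt{46459 - 17736} = \sqrt{28723}$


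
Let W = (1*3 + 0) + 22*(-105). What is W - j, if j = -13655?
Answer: 11348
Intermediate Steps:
W = -2307 (W = (3 + 0) - 2310 = 3 - 2310 = -2307)
W - j = -2307 - 1*(-13655) = -2307 + 13655 = 11348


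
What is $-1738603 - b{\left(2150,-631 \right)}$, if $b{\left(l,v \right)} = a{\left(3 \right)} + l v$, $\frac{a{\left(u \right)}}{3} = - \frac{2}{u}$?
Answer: $-381951$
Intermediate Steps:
$a{\left(u \right)} = - \frac{6}{u}$ ($a{\left(u \right)} = 3 \left(- \frac{2}{u}\right) = - \frac{6}{u}$)
$b{\left(l,v \right)} = -2 + l v$ ($b{\left(l,v \right)} = - \frac{6}{3} + l v = \left(-6\right) \frac{1}{3} + l v = -2 + l v$)
$-1738603 - b{\left(2150,-631 \right)} = -1738603 - \left(-2 + 2150 \left(-631\right)\right) = -1738603 - \left(-2 - 1356650\right) = -1738603 - -1356652 = -1738603 + 1356652 = -381951$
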